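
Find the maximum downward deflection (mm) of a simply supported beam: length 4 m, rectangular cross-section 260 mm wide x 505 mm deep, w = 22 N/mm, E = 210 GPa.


I = 260 * 505^3 / 12 = 2790398541.67 mm^4
L = 4000.0 mm, w = 22 N/mm, E = 210000.0 MPa
delta = 5 * w * L^4 / (384 * E * I)
= 5 * 22 * 4000.0^4 / (384 * 210000.0 * 2790398541.67)
= 0.1251 mm

0.1251 mm


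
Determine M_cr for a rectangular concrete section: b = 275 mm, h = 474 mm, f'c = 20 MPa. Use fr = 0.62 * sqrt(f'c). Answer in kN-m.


fr = 0.62 * sqrt(20) = 0.62 * 4.4721 = 2.7727 MPa
I = 275 * 474^3 / 12 = 2440543050.0 mm^4
y_t = 237.0 mm
M_cr = fr * I / y_t = 2.7727 * 2440543050.0 / 237.0 N-mm
= 28.5525 kN-m

28.5525 kN-m


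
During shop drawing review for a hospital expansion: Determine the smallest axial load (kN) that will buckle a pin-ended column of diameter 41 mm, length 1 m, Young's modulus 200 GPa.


I = pi * d^4 / 64 = 138709.22 mm^4
L = 1000.0 mm
P_cr = pi^2 * E * I / L^2
= 9.8696 * 200000.0 * 138709.22 / 1000.0^2
= 273801.02 N = 273.801 kN

273.801 kN


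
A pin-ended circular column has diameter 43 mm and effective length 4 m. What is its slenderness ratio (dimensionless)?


Radius of gyration r = d / 4 = 43 / 4 = 10.75 mm
L_eff = 4000.0 mm
Slenderness ratio = L / r = 4000.0 / 10.75 = 372.09 (dimensionless)

372.09 (dimensionless)


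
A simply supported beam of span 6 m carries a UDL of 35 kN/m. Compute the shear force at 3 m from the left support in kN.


R_A = w * L / 2 = 35 * 6 / 2 = 105.0 kN
V(x) = R_A - w * x = 105.0 - 35 * 3
= 0.0 kN

0.0 kN


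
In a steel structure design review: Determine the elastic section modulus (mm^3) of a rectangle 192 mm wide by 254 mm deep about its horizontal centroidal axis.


S = b * h^2 / 6
= 192 * 254^2 / 6
= 192 * 64516 / 6
= 2064512.0 mm^3

2064512.0 mm^3


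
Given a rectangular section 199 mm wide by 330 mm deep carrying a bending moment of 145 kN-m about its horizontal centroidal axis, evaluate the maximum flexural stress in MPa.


I = b * h^3 / 12 = 199 * 330^3 / 12 = 595955250.0 mm^4
y = h / 2 = 330 / 2 = 165.0 mm
M = 145 kN-m = 145000000.0 N-mm
sigma = M * y / I = 145000000.0 * 165.0 / 595955250.0
= 40.15 MPa

40.15 MPa


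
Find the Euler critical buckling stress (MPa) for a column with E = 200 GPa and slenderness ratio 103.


sigma_cr = pi^2 * E / lambda^2
= 9.8696 * 200000.0 / 103^2
= 9.8696 * 200000.0 / 10609
= 186.061 MPa

186.061 MPa


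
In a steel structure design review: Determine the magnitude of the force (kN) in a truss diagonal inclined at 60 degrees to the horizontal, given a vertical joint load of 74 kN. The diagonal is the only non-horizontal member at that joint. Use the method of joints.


At the joint, only the diagonal has a vertical component, so vertical equilibrium gives:
F * sin(60) = 74
F = 74 / sin(60)
= 74 / 0.866025
= 85.45 kN

85.45 kN


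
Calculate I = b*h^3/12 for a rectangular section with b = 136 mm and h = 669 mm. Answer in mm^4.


I = b * h^3 / 12
= 136 * 669^3 / 12
= 136 * 299418309 / 12
= 3393407502.0 mm^4

3393407502.0 mm^4


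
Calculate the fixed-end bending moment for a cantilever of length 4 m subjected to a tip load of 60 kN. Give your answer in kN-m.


For a cantilever with a point load at the free end:
M_max = P * L = 60 * 4 = 240 kN-m

240 kN-m


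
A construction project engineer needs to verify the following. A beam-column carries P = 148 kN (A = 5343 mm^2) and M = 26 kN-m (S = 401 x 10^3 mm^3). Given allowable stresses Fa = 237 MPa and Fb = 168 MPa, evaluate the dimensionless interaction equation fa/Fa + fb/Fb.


f_a = P / A = 148000.0 / 5343 = 27.6998 MPa
f_b = M / S = 26000000.0 / 401000.0 = 64.8379 MPa
Ratio = f_a / Fa + f_b / Fb
= 27.6998 / 237 + 64.8379 / 168
= 0.5028 (dimensionless)

0.5028 (dimensionless)


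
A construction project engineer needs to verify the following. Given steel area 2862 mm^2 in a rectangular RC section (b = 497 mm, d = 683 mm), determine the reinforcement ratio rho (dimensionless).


rho = As / (b * d)
= 2862 / (497 * 683)
= 2862 / 339451
= 0.008431 (dimensionless)

0.008431 (dimensionless)


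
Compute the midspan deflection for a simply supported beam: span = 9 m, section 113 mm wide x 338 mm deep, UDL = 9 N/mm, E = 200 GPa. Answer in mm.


I = 113 * 338^3 / 12 = 363619611.33 mm^4
L = 9000.0 mm, w = 9 N/mm, E = 200000.0 MPa
delta = 5 * w * L^4 / (384 * E * I)
= 5 * 9 * 9000.0^4 / (384 * 200000.0 * 363619611.33)
= 10.5724 mm

10.5724 mm


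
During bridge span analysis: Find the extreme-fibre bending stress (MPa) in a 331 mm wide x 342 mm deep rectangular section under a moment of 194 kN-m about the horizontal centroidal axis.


I = b * h^3 / 12 = 331 * 342^3 / 12 = 1103379894.0 mm^4
y = h / 2 = 342 / 2 = 171.0 mm
M = 194 kN-m = 194000000.0 N-mm
sigma = M * y / I = 194000000.0 * 171.0 / 1103379894.0
= 30.07 MPa

30.07 MPa


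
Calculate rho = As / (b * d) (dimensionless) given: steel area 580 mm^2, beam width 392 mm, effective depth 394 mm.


rho = As / (b * d)
= 580 / (392 * 394)
= 580 / 154448
= 0.003755 (dimensionless)

0.003755 (dimensionless)


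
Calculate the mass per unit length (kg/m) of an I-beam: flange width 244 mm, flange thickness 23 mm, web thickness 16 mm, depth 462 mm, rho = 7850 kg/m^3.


A_flanges = 2 * 244 * 23 = 11224 mm^2
A_web = (462 - 2 * 23) * 16 = 6656 mm^2
A_total = 11224 + 6656 = 17880 mm^2 = 0.017880 m^2
Weight = rho * A = 7850 * 0.017880 = 140.358 kg/m

140.358 kg/m


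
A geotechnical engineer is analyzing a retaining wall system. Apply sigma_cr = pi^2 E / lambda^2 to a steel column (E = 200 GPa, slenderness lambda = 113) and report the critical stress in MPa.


sigma_cr = pi^2 * E / lambda^2
= 9.8696 * 200000.0 / 113^2
= 9.8696 * 200000.0 / 12769
= 154.587 MPa

154.587 MPa


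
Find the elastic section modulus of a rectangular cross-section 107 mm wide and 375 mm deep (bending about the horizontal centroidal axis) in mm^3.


S = b * h^2 / 6
= 107 * 375^2 / 6
= 107 * 140625 / 6
= 2507812.5 mm^3

2507812.5 mm^3


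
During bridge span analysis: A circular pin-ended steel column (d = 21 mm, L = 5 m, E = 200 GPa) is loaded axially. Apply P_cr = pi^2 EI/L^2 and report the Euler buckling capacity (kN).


I = pi * d^4 / 64 = 9546.56 mm^4
L = 5000.0 mm
P_cr = pi^2 * E * I / L^2
= 9.8696 * 200000.0 * 9546.56 / 5000.0^2
= 753.77 N = 0.7538 kN

0.7538 kN


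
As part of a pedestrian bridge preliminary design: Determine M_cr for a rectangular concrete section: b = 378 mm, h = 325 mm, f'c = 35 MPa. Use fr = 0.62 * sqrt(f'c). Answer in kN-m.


fr = 0.62 * sqrt(35) = 0.62 * 5.9161 = 3.668 MPa
I = 378 * 325^3 / 12 = 1081335937.5 mm^4
y_t = 162.5 mm
M_cr = fr * I / y_t = 3.668 * 1081335937.5 / 162.5 N-mm
= 24.408 kN-m

24.408 kN-m


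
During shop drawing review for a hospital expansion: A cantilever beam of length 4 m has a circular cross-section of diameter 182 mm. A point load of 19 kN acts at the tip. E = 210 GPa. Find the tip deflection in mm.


I = pi * d^4 / 64 = pi * 182^4 / 64 = 53858648.42 mm^4
L = 4000.0 mm, P = 19000.0 N, E = 210000.0 MPa
delta = P * L^3 / (3 * E * I)
= 19000.0 * 4000.0^3 / (3 * 210000.0 * 53858648.42)
= 35.8375 mm

35.8375 mm


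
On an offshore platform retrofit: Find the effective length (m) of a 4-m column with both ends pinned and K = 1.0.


L_eff = K * L
= 1.0 * 4
= 4.0 m

4.0 m


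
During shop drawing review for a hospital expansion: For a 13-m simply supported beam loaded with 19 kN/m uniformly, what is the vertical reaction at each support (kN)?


Total load = w * L = 19 * 13 = 247 kN
By symmetry, each reaction R = total / 2 = 247 / 2 = 123.5 kN

123.5 kN


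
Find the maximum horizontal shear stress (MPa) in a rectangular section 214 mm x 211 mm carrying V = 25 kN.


A = b * h = 214 * 211 = 45154 mm^2
V = 25 kN = 25000.0 N
tau_max = 1.5 * V / A = 1.5 * 25000.0 / 45154
= 0.8305 MPa

0.8305 MPa


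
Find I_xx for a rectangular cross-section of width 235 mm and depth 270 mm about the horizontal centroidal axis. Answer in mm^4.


I = b * h^3 / 12
= 235 * 270^3 / 12
= 235 * 19683000 / 12
= 385458750.0 mm^4

385458750.0 mm^4


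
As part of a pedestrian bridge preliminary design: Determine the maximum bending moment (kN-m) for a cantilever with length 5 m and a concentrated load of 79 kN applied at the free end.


For a cantilever with a point load at the free end:
M_max = P * L = 79 * 5 = 395 kN-m

395 kN-m


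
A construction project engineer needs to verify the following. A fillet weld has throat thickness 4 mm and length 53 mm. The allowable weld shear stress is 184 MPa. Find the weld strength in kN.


Strength = throat * length * allowable stress
= 4 * 53 * 184 N
= 39008 N
= 39.01 kN

39.01 kN


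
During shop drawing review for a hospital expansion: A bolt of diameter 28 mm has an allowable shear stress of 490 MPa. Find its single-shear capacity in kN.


A = pi * d^2 / 4 = pi * 28^2 / 4 = 615.7522 mm^2
V = f_v * A / 1000 = 490 * 615.7522 / 1000
= 301.7186 kN

301.7186 kN


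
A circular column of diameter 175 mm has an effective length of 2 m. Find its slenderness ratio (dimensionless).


Radius of gyration r = d / 4 = 175 / 4 = 43.75 mm
L_eff = 2000.0 mm
Slenderness ratio = L / r = 2000.0 / 43.75 = 45.71 (dimensionless)

45.71 (dimensionless)


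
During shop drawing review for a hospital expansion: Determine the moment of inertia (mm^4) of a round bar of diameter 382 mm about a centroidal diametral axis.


r = d / 2 = 382 / 2 = 191.0 mm
I = pi * r^4 / 4 = pi * 191.0^4 / 4
= 1045257639.46 mm^4

1045257639.46 mm^4


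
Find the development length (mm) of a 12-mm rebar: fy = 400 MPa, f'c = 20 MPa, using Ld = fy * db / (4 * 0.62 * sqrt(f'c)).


Ld = (fy * db) / (4 * 0.62 * sqrt(f'c))
= (400 * 12) / (4 * 0.62 * sqrt(20))
= 4800 / 11.0909
= 432.79 mm

432.79 mm


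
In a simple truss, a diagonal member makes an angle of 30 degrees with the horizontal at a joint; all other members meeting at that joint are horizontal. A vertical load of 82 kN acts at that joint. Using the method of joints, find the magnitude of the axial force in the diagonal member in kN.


At the joint, only the diagonal has a vertical component, so vertical equilibrium gives:
F * sin(30) = 82
F = 82 / sin(30)
= 82 / 0.5
= 164.0 kN

164.0 kN


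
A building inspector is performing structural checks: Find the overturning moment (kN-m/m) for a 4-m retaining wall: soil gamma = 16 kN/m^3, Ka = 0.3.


Pa = 0.5 * Ka * gamma * H^2
= 0.5 * 0.3 * 16 * 4^2
= 38.4 kN/m
Arm = H / 3 = 4 / 3 = 1.3333 m
Mo = Pa * arm = Pa * H / 3 = 38.4 * 4 / 3 = 51.2 kN-m/m

51.2 kN-m/m


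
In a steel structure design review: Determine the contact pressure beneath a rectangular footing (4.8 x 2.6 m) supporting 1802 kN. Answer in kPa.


A = 4.8 * 2.6 = 12.48 m^2
q = P / A = 1802 / 12.48
= 144.391 kPa

144.391 kPa


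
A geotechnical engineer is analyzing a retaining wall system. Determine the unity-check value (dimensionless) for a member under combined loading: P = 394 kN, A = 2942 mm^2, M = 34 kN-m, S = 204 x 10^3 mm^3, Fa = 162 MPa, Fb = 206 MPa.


f_a = P / A = 394000.0 / 2942 = 133.9225 MPa
f_b = M / S = 34000000.0 / 204000.0 = 166.6667 MPa
Ratio = f_a / Fa + f_b / Fb
= 133.9225 / 162 + 166.6667 / 206
= 1.6357 (dimensionless)

1.6357 (dimensionless)


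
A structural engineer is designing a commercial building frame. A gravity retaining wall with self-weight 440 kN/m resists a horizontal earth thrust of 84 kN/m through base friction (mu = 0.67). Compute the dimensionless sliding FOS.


Resisting force = mu * W = 0.67 * 440 = 294.8 kN/m
FOS = Resisting / Driving = 294.8 / 84
= 3.5095 (dimensionless)

3.5095 (dimensionless)


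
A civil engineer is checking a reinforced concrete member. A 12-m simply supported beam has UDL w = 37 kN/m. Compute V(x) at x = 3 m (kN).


R_A = w * L / 2 = 37 * 12 / 2 = 222.0 kN
V(x) = R_A - w * x = 222.0 - 37 * 3
= 111.0 kN

111.0 kN


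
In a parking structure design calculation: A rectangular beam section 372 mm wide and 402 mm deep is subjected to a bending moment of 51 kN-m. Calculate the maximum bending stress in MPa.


I = b * h^3 / 12 = 372 * 402^3 / 12 = 2013909048.0 mm^4
y = h / 2 = 402 / 2 = 201.0 mm
M = 51 kN-m = 51000000.0 N-mm
sigma = M * y / I = 51000000.0 * 201.0 / 2013909048.0
= 5.09 MPa

5.09 MPa


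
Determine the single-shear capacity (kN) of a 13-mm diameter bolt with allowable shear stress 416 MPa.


A = pi * d^2 / 4 = pi * 13^2 / 4 = 132.7323 mm^2
V = f_v * A / 1000 = 416 * 132.7323 / 1000
= 55.2166 kN

55.2166 kN


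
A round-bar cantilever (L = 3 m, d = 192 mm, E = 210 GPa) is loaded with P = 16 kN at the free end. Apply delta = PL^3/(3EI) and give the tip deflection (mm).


I = pi * d^4 / 64 = pi * 192^4 / 64 = 66707522.83 mm^4
L = 3000.0 mm, P = 16000.0 N, E = 210000.0 MPa
delta = P * L^3 / (3 * E * I)
= 16000.0 * 3000.0^3 / (3 * 210000.0 * 66707522.83)
= 10.2794 mm

10.2794 mm


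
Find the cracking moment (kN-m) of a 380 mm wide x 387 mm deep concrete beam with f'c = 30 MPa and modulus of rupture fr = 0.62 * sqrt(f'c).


fr = 0.62 * sqrt(30) = 0.62 * 5.4772 = 3.3959 MPa
I = 380 * 387^3 / 12 = 1835419095.0 mm^4
y_t = 193.5 mm
M_cr = fr * I / y_t = 3.3959 * 1835419095.0 / 193.5 N-mm
= 32.2112 kN-m

32.2112 kN-m


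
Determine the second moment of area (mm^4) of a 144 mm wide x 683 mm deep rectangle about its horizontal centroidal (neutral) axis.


I = b * h^3 / 12
= 144 * 683^3 / 12
= 144 * 318611987 / 12
= 3823343844.0 mm^4

3823343844.0 mm^4


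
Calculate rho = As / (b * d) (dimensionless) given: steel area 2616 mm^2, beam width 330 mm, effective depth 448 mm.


rho = As / (b * d)
= 2616 / (330 * 448)
= 2616 / 147840
= 0.017695 (dimensionless)

0.017695 (dimensionless)


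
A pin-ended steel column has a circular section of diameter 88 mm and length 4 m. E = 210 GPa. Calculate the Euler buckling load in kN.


I = pi * d^4 / 64 = 2943747.71 mm^4
L = 4000.0 mm
P_cr = pi^2 * E * I / L^2
= 9.8696 * 210000.0 * 2943747.71 / 4000.0^2
= 381328.83 N = 381.3288 kN

381.3288 kN


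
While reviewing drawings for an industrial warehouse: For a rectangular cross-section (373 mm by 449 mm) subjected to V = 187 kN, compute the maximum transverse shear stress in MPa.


A = b * h = 373 * 449 = 167477 mm^2
V = 187 kN = 187000.0 N
tau_max = 1.5 * V / A = 1.5 * 187000.0 / 167477
= 1.6749 MPa

1.6749 MPa


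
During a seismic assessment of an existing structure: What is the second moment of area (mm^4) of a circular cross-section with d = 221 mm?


r = d / 2 = 221 / 2 = 110.5 mm
I = pi * r^4 / 4 = pi * 110.5^4 / 4
= 117095173.24 mm^4

117095173.24 mm^4


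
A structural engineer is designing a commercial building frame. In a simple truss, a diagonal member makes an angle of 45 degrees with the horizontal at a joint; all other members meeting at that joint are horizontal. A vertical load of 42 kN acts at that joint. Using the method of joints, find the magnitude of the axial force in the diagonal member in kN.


At the joint, only the diagonal has a vertical component, so vertical equilibrium gives:
F * sin(45) = 42
F = 42 / sin(45)
= 42 / 0.707107
= 59.4 kN

59.4 kN


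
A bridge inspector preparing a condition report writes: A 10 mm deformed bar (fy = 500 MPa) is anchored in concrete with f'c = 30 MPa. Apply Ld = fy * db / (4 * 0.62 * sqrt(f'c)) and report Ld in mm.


Ld = (fy * db) / (4 * 0.62 * sqrt(f'c))
= (500 * 10) / (4 * 0.62 * sqrt(30))
= 5000 / 13.5835
= 368.09 mm

368.09 mm


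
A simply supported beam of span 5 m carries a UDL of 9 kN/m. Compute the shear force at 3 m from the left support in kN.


R_A = w * L / 2 = 9 * 5 / 2 = 22.5 kN
V(x) = R_A - w * x = 22.5 - 9 * 3
= -4.5 kN

-4.5 kN


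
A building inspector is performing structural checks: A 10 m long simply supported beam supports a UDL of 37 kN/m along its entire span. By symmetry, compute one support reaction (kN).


Total load = w * L = 37 * 10 = 370 kN
By symmetry, each reaction R = total / 2 = 370 / 2 = 185.0 kN

185.0 kN


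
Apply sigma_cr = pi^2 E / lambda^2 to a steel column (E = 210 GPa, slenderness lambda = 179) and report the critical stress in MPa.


sigma_cr = pi^2 * E / lambda^2
= 9.8696 * 210000.0 / 179^2
= 9.8696 * 210000.0 / 32041
= 64.6864 MPa

64.6864 MPa


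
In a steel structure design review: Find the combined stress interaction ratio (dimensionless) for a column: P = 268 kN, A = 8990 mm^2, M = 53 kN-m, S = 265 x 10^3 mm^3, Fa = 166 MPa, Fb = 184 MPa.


f_a = P / A = 268000.0 / 8990 = 29.8109 MPa
f_b = M / S = 53000000.0 / 265000.0 = 200.0 MPa
Ratio = f_a / Fa + f_b / Fb
= 29.8109 / 166 + 200.0 / 184
= 1.2665 (dimensionless)

1.2665 (dimensionless)


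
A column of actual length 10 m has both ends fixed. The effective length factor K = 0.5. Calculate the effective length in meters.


L_eff = K * L
= 0.5 * 10
= 5.0 m

5.0 m


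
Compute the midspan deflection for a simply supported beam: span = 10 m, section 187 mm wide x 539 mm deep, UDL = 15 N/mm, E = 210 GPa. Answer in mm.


I = 187 * 539^3 / 12 = 2440206929.42 mm^4
L = 10000.0 mm, w = 15 N/mm, E = 210000.0 MPa
delta = 5 * w * L^4 / (384 * E * I)
= 5 * 15 * 10000.0^4 / (384 * 210000.0 * 2440206929.42)
= 3.8114 mm

3.8114 mm


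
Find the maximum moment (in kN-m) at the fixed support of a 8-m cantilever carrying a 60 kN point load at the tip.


For a cantilever with a point load at the free end:
M_max = P * L = 60 * 8 = 480 kN-m

480 kN-m


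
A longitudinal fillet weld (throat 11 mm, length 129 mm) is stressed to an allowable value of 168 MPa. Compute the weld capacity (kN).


Strength = throat * length * allowable stress
= 11 * 129 * 168 N
= 238392 N
= 238.39 kN

238.39 kN


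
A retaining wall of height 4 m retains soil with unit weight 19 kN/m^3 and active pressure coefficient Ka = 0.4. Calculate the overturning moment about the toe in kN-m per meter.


Pa = 0.5 * Ka * gamma * H^2
= 0.5 * 0.4 * 19 * 4^2
= 60.8 kN/m
Arm = H / 3 = 4 / 3 = 1.3333 m
Mo = Pa * arm = Pa * H / 3 = 60.8 * 4 / 3 = 81.0667 kN-m/m

81.0667 kN-m/m


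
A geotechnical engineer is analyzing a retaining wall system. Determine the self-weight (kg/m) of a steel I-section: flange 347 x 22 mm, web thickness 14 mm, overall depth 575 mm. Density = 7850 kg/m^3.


A_flanges = 2 * 347 * 22 = 15268 mm^2
A_web = (575 - 2 * 22) * 14 = 7434 mm^2
A_total = 15268 + 7434 = 22702 mm^2 = 0.022702 m^2
Weight = rho * A = 7850 * 0.022702 = 178.2107 kg/m

178.2107 kg/m


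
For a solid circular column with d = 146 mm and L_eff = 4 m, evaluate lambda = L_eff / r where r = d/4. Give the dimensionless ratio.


Radius of gyration r = d / 4 = 146 / 4 = 36.5 mm
L_eff = 4000.0 mm
Slenderness ratio = L / r = 4000.0 / 36.5 = 109.59 (dimensionless)

109.59 (dimensionless)


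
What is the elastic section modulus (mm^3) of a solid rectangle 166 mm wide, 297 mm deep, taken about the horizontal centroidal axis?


S = b * h^2 / 6
= 166 * 297^2 / 6
= 166 * 88209 / 6
= 2440449.0 mm^3

2440449.0 mm^3


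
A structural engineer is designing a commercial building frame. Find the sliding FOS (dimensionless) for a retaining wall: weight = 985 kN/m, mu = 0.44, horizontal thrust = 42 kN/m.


Resisting force = mu * W = 0.44 * 985 = 433.4 kN/m
FOS = Resisting / Driving = 433.4 / 42
= 10.319 (dimensionless)

10.319 (dimensionless)


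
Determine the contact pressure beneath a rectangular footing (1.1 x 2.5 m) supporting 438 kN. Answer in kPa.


A = 1.1 * 2.5 = 2.75 m^2
q = P / A = 438 / 2.75
= 159.2727 kPa

159.2727 kPa


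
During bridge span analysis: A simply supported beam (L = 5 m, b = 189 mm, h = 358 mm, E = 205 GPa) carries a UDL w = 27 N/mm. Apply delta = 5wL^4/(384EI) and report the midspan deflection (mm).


I = 189 * 358^3 / 12 = 722652714.0 mm^4
L = 5000.0 mm, w = 27 N/mm, E = 205000.0 MPa
delta = 5 * w * L^4 / (384 * E * I)
= 5 * 27 * 5000.0^4 / (384 * 205000.0 * 722652714.0)
= 1.4832 mm

1.4832 mm


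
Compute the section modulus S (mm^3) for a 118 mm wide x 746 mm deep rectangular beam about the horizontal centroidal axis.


S = b * h^2 / 6
= 118 * 746^2 / 6
= 118 * 556516 / 6
= 10944814.67 mm^3

10944814.67 mm^3


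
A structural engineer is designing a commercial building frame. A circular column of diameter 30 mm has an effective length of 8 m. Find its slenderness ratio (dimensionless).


Radius of gyration r = d / 4 = 30 / 4 = 7.5 mm
L_eff = 8000.0 mm
Slenderness ratio = L / r = 8000.0 / 7.5 = 1066.67 (dimensionless)

1066.67 (dimensionless)


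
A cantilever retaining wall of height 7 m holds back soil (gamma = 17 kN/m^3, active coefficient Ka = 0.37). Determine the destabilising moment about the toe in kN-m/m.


Pa = 0.5 * Ka * gamma * H^2
= 0.5 * 0.37 * 17 * 7^2
= 154.105 kN/m
Arm = H / 3 = 7 / 3 = 2.3333 m
Mo = Pa * arm = Pa * H / 3 = 154.105 * 7 / 3 = 359.5783 kN-m/m

359.5783 kN-m/m


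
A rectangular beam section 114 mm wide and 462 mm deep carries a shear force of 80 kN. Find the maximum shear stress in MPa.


A = b * h = 114 * 462 = 52668 mm^2
V = 80 kN = 80000.0 N
tau_max = 1.5 * V / A = 1.5 * 80000.0 / 52668
= 2.2784 MPa

2.2784 MPa


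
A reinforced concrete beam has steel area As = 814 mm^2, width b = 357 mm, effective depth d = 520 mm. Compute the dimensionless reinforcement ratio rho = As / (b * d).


rho = As / (b * d)
= 814 / (357 * 520)
= 814 / 185640
= 0.004385 (dimensionless)

0.004385 (dimensionless)


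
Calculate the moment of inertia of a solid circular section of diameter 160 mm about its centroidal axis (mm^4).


r = d / 2 = 160 / 2 = 80.0 mm
I = pi * r^4 / 4 = pi * 80.0^4 / 4
= 32169908.77 mm^4

32169908.77 mm^4


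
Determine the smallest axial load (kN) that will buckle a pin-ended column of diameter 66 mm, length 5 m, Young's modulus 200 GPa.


I = pi * d^4 / 64 = 931420.18 mm^4
L = 5000.0 mm
P_cr = pi^2 * E * I / L^2
= 9.8696 * 200000.0 * 931420.18 / 5000.0^2
= 73541.99 N = 73.542 kN

73.542 kN


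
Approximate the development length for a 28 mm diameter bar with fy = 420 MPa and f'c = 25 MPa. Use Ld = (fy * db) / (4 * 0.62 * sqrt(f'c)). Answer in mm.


Ld = (fy * db) / (4 * 0.62 * sqrt(f'c))
= (420 * 28) / (4 * 0.62 * sqrt(25))
= 11760 / 12.4
= 948.39 mm

948.39 mm


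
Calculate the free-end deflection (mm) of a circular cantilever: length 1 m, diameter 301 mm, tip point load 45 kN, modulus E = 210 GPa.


I = pi * d^4 / 64 = pi * 301^4 / 64 = 402935823.96 mm^4
L = 1000.0 mm, P = 45000.0 N, E = 210000.0 MPa
delta = P * L^3 / (3 * E * I)
= 45000.0 * 1000.0^3 / (3 * 210000.0 * 402935823.96)
= 0.1773 mm

0.1773 mm


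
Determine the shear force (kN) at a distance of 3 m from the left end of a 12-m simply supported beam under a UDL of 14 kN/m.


R_A = w * L / 2 = 14 * 12 / 2 = 84.0 kN
V(x) = R_A - w * x = 84.0 - 14 * 3
= 42.0 kN

42.0 kN


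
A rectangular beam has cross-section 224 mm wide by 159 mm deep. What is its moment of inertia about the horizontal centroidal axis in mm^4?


I = b * h^3 / 12
= 224 * 159^3 / 12
= 224 * 4019679 / 12
= 75034008.0 mm^4

75034008.0 mm^4


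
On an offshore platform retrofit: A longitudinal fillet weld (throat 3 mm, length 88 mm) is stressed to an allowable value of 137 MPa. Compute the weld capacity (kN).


Strength = throat * length * allowable stress
= 3 * 88 * 137 N
= 36168 N
= 36.17 kN

36.17 kN


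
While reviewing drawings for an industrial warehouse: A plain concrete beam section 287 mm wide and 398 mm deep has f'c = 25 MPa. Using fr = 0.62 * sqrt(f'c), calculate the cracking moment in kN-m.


fr = 0.62 * sqrt(25) = 0.62 * 5.0 = 3.1 MPa
I = 287 * 398^3 / 12 = 1507821275.33 mm^4
y_t = 199.0 mm
M_cr = fr * I / y_t = 3.1 * 1507821275.33 / 199.0 N-mm
= 23.4887 kN-m

23.4887 kN-m


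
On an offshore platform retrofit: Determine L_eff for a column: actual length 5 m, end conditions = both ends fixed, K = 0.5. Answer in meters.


L_eff = K * L
= 0.5 * 5
= 2.5 m

2.5 m


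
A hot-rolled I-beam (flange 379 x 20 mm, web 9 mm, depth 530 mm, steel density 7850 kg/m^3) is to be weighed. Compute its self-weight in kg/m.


A_flanges = 2 * 379 * 20 = 15160 mm^2
A_web = (530 - 2 * 20) * 9 = 4410 mm^2
A_total = 15160 + 4410 = 19570 mm^2 = 0.019570 m^2
Weight = rho * A = 7850 * 0.019570 = 153.6245 kg/m

153.6245 kg/m


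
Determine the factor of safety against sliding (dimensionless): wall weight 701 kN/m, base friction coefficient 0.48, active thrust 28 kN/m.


Resisting force = mu * W = 0.48 * 701 = 336.48 kN/m
FOS = Resisting / Driving = 336.48 / 28
= 12.0171 (dimensionless)

12.0171 (dimensionless)


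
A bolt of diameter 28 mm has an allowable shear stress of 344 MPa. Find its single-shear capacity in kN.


A = pi * d^2 / 4 = pi * 28^2 / 4 = 615.7522 mm^2
V = f_v * A / 1000 = 344 * 615.7522 / 1000
= 211.8187 kN

211.8187 kN


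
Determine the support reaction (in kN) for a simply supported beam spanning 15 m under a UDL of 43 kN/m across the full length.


Total load = w * L = 43 * 15 = 645 kN
By symmetry, each reaction R = total / 2 = 645 / 2 = 322.5 kN

322.5 kN


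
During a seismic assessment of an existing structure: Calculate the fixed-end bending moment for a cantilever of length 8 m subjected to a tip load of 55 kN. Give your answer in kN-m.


For a cantilever with a point load at the free end:
M_max = P * L = 55 * 8 = 440 kN-m

440 kN-m


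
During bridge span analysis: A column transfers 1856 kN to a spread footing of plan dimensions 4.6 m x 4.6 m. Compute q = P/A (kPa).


A = 4.6 * 4.6 = 21.16 m^2
q = P / A = 1856 / 21.16
= 87.7127 kPa

87.7127 kPa


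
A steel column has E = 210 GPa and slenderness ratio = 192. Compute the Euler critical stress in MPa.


sigma_cr = pi^2 * E / lambda^2
= 9.8696 * 210000.0 / 192^2
= 9.8696 * 210000.0 / 36864
= 56.2233 MPa

56.2233 MPa


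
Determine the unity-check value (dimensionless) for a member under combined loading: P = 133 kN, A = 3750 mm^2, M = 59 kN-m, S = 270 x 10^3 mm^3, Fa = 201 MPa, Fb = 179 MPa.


f_a = P / A = 133000.0 / 3750 = 35.4667 MPa
f_b = M / S = 59000000.0 / 270000.0 = 218.5185 MPa
Ratio = f_a / Fa + f_b / Fb
= 35.4667 / 201 + 218.5185 / 179
= 1.3972 (dimensionless)

1.3972 (dimensionless)


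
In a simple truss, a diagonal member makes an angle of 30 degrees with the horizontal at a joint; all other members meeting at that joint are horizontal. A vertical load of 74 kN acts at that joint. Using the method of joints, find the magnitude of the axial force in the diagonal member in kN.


At the joint, only the diagonal has a vertical component, so vertical equilibrium gives:
F * sin(30) = 74
F = 74 / sin(30)
= 74 / 0.5
= 148.0 kN

148.0 kN


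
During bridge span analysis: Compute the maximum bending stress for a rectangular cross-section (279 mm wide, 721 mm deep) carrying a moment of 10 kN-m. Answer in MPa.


I = b * h^3 / 12 = 279 * 721^3 / 12 = 8714224643.25 mm^4
y = h / 2 = 721 / 2 = 360.5 mm
M = 10 kN-m = 10000000.0 N-mm
sigma = M * y / I = 10000000.0 * 360.5 / 8714224643.25
= 0.41 MPa

0.41 MPa


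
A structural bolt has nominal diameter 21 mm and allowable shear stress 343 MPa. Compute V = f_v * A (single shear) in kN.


A = pi * d^2 / 4 = pi * 21^2 / 4 = 346.3606 mm^2
V = f_v * A / 1000 = 343 * 346.3606 / 1000
= 118.8017 kN

118.8017 kN


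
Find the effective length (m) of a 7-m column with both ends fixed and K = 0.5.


L_eff = K * L
= 0.5 * 7
= 3.5 m

3.5 m


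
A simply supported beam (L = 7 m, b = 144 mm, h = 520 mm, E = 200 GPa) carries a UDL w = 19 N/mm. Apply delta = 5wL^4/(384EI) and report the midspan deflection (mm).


I = 144 * 520^3 / 12 = 1687296000.0 mm^4
L = 7000.0 mm, w = 19 N/mm, E = 200000.0 MPa
delta = 5 * w * L^4 / (384 * E * I)
= 5 * 19 * 7000.0^4 / (384 * 200000.0 * 1687296000.0)
= 1.7602 mm

1.7602 mm


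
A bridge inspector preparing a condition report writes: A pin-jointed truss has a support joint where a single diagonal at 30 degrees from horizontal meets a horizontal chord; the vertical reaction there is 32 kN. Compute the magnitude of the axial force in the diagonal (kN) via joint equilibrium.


At the joint, only the diagonal has a vertical component, so vertical equilibrium gives:
F * sin(30) = 32
F = 32 / sin(30)
= 32 / 0.5
= 64.0 kN

64.0 kN


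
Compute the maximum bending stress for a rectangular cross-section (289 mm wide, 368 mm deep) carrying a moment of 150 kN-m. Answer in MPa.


I = b * h^3 / 12 = 289 * 368^3 / 12 = 1200217770.67 mm^4
y = h / 2 = 368 / 2 = 184.0 mm
M = 150 kN-m = 150000000.0 N-mm
sigma = M * y / I = 150000000.0 * 184.0 / 1200217770.67
= 23.0 MPa

23.0 MPa


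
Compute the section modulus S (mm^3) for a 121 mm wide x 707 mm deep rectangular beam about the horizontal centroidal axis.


S = b * h^2 / 6
= 121 * 707^2 / 6
= 121 * 499849 / 6
= 10080288.17 mm^3

10080288.17 mm^3


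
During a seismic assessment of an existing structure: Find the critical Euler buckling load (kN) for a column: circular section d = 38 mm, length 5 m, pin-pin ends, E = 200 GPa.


I = pi * d^4 / 64 = 102353.87 mm^4
L = 5000.0 mm
P_cr = pi^2 * E * I / L^2
= 9.8696 * 200000.0 * 102353.87 / 5000.0^2
= 8081.54 N = 8.0815 kN

8.0815 kN


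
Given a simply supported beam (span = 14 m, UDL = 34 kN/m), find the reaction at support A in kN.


Total load = w * L = 34 * 14 = 476 kN
By symmetry, each reaction R = total / 2 = 476 / 2 = 238.0 kN

238.0 kN


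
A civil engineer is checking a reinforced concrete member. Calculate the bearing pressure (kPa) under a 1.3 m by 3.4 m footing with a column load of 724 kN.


A = 1.3 * 3.4 = 4.42 m^2
q = P / A = 724 / 4.42
= 163.8009 kPa

163.8009 kPa


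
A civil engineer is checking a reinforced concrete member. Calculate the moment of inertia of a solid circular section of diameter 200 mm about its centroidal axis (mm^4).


r = d / 2 = 200 / 2 = 100.0 mm
I = pi * r^4 / 4 = pi * 100.0^4 / 4
= 78539816.34 mm^4

78539816.34 mm^4


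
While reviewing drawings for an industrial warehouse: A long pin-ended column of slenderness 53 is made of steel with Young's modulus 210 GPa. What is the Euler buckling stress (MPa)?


sigma_cr = pi^2 * E / lambda^2
= 9.8696 * 210000.0 / 53^2
= 9.8696 * 210000.0 / 2809
= 737.8487 MPa

737.8487 MPa


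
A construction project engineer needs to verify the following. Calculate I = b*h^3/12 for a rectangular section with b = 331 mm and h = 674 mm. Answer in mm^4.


I = b * h^3 / 12
= 331 * 674^3 / 12
= 331 * 306182024 / 12
= 8445520828.67 mm^4

8445520828.67 mm^4


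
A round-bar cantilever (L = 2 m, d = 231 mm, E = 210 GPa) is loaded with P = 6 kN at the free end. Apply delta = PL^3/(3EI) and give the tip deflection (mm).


I = pi * d^4 / 64 = pi * 231^4 / 64 = 139771240.06 mm^4
L = 2000.0 mm, P = 6000.0 N, E = 210000.0 MPa
delta = P * L^3 / (3 * E * I)
= 6000.0 * 2000.0^3 / (3 * 210000.0 * 139771240.06)
= 0.5451 mm

0.5451 mm


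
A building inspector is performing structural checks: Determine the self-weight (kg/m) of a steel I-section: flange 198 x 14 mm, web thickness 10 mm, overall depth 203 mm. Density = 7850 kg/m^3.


A_flanges = 2 * 198 * 14 = 5544 mm^2
A_web = (203 - 2 * 14) * 10 = 1750 mm^2
A_total = 5544 + 1750 = 7294 mm^2 = 0.007294 m^2
Weight = rho * A = 7850 * 0.007294 = 57.2579 kg/m

57.2579 kg/m


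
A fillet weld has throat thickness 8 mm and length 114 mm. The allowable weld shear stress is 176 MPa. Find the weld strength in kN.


Strength = throat * length * allowable stress
= 8 * 114 * 176 N
= 160512 N
= 160.51 kN

160.51 kN


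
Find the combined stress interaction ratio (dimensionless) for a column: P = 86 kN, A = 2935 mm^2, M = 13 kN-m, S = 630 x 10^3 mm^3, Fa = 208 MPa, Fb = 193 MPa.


f_a = P / A = 86000.0 / 2935 = 29.3015 MPa
f_b = M / S = 13000000.0 / 630000.0 = 20.6349 MPa
Ratio = f_a / Fa + f_b / Fb
= 29.3015 / 208 + 20.6349 / 193
= 0.2478 (dimensionless)

0.2478 (dimensionless)


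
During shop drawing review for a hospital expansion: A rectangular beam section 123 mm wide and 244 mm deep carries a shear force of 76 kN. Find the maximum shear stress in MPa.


A = b * h = 123 * 244 = 30012 mm^2
V = 76 kN = 76000.0 N
tau_max = 1.5 * V / A = 1.5 * 76000.0 / 30012
= 3.7985 MPa

3.7985 MPa


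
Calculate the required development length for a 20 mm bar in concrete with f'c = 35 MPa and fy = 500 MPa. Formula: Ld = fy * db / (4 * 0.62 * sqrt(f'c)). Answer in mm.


Ld = (fy * db) / (4 * 0.62 * sqrt(f'c))
= (500 * 20) / (4 * 0.62 * sqrt(35))
= 10000 / 14.6719
= 681.58 mm

681.58 mm


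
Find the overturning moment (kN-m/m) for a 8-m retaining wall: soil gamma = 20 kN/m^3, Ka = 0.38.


Pa = 0.5 * Ka * gamma * H^2
= 0.5 * 0.38 * 20 * 8^2
= 243.2 kN/m
Arm = H / 3 = 8 / 3 = 2.6667 m
Mo = Pa * arm = Pa * H / 3 = 243.2 * 8 / 3 = 648.5333 kN-m/m

648.5333 kN-m/m


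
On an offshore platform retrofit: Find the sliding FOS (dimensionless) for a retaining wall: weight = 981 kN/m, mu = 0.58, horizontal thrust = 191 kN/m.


Resisting force = mu * W = 0.58 * 981 = 568.98 kN/m
FOS = Resisting / Driving = 568.98 / 191
= 2.979 (dimensionless)

2.979 (dimensionless)


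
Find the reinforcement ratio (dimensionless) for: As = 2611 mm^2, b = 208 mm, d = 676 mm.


rho = As / (b * d)
= 2611 / (208 * 676)
= 2611 / 140608
= 0.018569 (dimensionless)

0.018569 (dimensionless)


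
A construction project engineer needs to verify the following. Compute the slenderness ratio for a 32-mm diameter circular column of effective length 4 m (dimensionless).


Radius of gyration r = d / 4 = 32 / 4 = 8.0 mm
L_eff = 4000.0 mm
Slenderness ratio = L / r = 4000.0 / 8.0 = 500.0 (dimensionless)

500.0 (dimensionless)


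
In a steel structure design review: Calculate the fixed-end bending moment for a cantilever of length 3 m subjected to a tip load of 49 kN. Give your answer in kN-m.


For a cantilever with a point load at the free end:
M_max = P * L = 49 * 3 = 147 kN-m

147 kN-m


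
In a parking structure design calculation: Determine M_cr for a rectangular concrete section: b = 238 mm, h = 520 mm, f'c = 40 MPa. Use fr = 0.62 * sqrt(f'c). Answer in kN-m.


fr = 0.62 * sqrt(40) = 0.62 * 6.3246 = 3.9212 MPa
I = 238 * 520^3 / 12 = 2788725333.33 mm^4
y_t = 260.0 mm
M_cr = fr * I / y_t = 3.9212 * 2788725333.33 / 260.0 N-mm
= 42.0585 kN-m

42.0585 kN-m


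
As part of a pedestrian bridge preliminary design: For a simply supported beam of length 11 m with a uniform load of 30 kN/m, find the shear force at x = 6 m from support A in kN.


R_A = w * L / 2 = 30 * 11 / 2 = 165.0 kN
V(x) = R_A - w * x = 165.0 - 30 * 6
= -15.0 kN

-15.0 kN


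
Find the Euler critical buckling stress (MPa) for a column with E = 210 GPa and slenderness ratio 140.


sigma_cr = pi^2 * E / lambda^2
= 9.8696 * 210000.0 / 140^2
= 9.8696 * 210000.0 / 19600
= 105.7458 MPa

105.7458 MPa


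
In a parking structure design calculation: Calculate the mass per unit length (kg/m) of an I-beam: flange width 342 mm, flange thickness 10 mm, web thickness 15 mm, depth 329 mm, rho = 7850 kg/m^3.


A_flanges = 2 * 342 * 10 = 6840 mm^2
A_web = (329 - 2 * 10) * 15 = 4635 mm^2
A_total = 6840 + 4635 = 11475 mm^2 = 0.011475 m^2
Weight = rho * A = 7850 * 0.011475 = 90.0787 kg/m

90.0787 kg/m


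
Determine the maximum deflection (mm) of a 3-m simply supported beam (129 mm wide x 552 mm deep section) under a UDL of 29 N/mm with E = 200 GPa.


I = 129 * 552^3 / 12 = 1808113536.0 mm^4
L = 3000.0 mm, w = 29 N/mm, E = 200000.0 MPa
delta = 5 * w * L^4 / (384 * E * I)
= 5 * 29 * 3000.0^4 / (384 * 200000.0 * 1808113536.0)
= 0.0846 mm

0.0846 mm


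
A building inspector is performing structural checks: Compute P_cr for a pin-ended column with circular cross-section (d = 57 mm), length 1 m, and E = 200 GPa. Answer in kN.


I = pi * d^4 / 64 = 518166.49 mm^4
L = 1000.0 mm
P_cr = pi^2 * E * I / L^2
= 9.8696 * 200000.0 * 518166.49 / 1000.0^2
= 1022819.65 N = 1022.8196 kN

1022.8196 kN


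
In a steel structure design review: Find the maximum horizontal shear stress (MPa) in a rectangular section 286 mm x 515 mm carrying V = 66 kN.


A = b * h = 286 * 515 = 147290 mm^2
V = 66 kN = 66000.0 N
tau_max = 1.5 * V / A = 1.5 * 66000.0 / 147290
= 0.6721 MPa

0.6721 MPa


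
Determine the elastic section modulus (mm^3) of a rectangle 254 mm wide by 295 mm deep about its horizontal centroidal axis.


S = b * h^2 / 6
= 254 * 295^2 / 6
= 254 * 87025 / 6
= 3684058.33 mm^3

3684058.33 mm^3


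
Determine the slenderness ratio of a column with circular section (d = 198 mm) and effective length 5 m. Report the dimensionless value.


Radius of gyration r = d / 4 = 198 / 4 = 49.5 mm
L_eff = 5000.0 mm
Slenderness ratio = L / r = 5000.0 / 49.5 = 101.01 (dimensionless)

101.01 (dimensionless)


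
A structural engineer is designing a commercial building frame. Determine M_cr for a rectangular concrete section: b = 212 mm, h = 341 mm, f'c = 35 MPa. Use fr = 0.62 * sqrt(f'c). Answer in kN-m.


fr = 0.62 * sqrt(35) = 0.62 * 5.9161 = 3.668 MPa
I = 212 * 341^3 / 12 = 700515504.33 mm^4
y_t = 170.5 mm
M_cr = fr * I / y_t = 3.668 * 700515504.33 / 170.5 N-mm
= 15.0702 kN-m

15.0702 kN-m


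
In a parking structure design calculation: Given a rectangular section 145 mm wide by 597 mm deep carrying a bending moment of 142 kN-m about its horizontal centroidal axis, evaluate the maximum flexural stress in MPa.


I = b * h^3 / 12 = 145 * 597^3 / 12 = 2571045423.75 mm^4
y = h / 2 = 597 / 2 = 298.5 mm
M = 142 kN-m = 142000000.0 N-mm
sigma = M * y / I = 142000000.0 * 298.5 / 2571045423.75
= 16.49 MPa

16.49 MPa


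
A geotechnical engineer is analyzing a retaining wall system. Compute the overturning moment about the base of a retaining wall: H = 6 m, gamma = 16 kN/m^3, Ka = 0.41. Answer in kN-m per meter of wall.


Pa = 0.5 * Ka * gamma * H^2
= 0.5 * 0.41 * 16 * 6^2
= 118.08 kN/m
Arm = H / 3 = 6 / 3 = 2.0 m
Mo = Pa * arm = Pa * H / 3 = 118.08 * 6 / 3 = 236.16 kN-m/m

236.16 kN-m/m


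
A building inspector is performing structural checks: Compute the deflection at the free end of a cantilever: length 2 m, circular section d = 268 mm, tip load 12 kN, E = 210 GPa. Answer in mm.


I = pi * d^4 / 64 = pi * 268^4 / 64 = 253226454.78 mm^4
L = 2000.0 mm, P = 12000.0 N, E = 210000.0 MPa
delta = P * L^3 / (3 * E * I)
= 12000.0 * 2000.0^3 / (3 * 210000.0 * 253226454.78)
= 0.6018 mm

0.6018 mm


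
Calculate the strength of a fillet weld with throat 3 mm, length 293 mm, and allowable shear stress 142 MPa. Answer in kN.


Strength = throat * length * allowable stress
= 3 * 293 * 142 N
= 124818 N
= 124.82 kN

124.82 kN


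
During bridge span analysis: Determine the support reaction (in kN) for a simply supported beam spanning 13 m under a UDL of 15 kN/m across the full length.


Total load = w * L = 15 * 13 = 195 kN
By symmetry, each reaction R = total / 2 = 195 / 2 = 97.5 kN

97.5 kN


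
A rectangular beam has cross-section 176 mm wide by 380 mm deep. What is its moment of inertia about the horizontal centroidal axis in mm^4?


I = b * h^3 / 12
= 176 * 380^3 / 12
= 176 * 54872000 / 12
= 804789333.33 mm^4

804789333.33 mm^4


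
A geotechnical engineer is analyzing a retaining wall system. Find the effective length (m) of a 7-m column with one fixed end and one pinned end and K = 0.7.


L_eff = K * L
= 0.7 * 7
= 4.9 m

4.9 m


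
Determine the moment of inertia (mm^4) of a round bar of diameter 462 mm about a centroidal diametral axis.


r = d / 2 = 462 / 2 = 231.0 mm
I = pi * r^4 / 4 = pi * 231.0^4 / 4
= 2236339840.98 mm^4

2236339840.98 mm^4


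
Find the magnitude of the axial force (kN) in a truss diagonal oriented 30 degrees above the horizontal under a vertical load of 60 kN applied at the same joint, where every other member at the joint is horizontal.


At the joint, only the diagonal has a vertical component, so vertical equilibrium gives:
F * sin(30) = 60
F = 60 / sin(30)
= 60 / 0.5
= 120.0 kN

120.0 kN
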